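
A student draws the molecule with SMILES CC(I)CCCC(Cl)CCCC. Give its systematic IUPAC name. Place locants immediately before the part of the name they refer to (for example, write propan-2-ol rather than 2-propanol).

6-chloro-2-iododecane

The parent chain contains 10 carbons (decane).
Number the chain so that the substituent locant set {2,6} is lower than {5,9} at the first point of difference.
With this numbering: a chloro group at C-6; an iodo group at C-2.
The substituents are ordered alphabetically, ignoring any di-/tri- multipliers.
Putting it together: 6-chloro-2-iododecane.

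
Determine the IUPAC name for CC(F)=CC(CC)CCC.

The longest chain bearing the multiple bond is 7 carbons long (heptane).
A C=C double bond in the chain gives the infix -ene-.
The numbering direction is chosen so that numbering from this end puts the double bond at C-2 rather than C-5.
With this numbering: the double bond between C-2 and C-3; an ethyl group at C-4; a fluoro group at C-2.
Substituent prefixes are cited in alphabetical order (multiplying prefixes like di-/tri- are ignored for ordering).
Putting it together: 4-ethyl-2-fluorohept-2-ene.

4-ethyl-2-fluorohept-2-ene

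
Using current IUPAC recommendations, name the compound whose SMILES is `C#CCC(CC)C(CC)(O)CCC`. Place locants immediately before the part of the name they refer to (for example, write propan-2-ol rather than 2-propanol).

4,5-diethyloct-7-yn-4-ol

The longest chain bearing the –OH group and the multiple bond is 8 carbons long (octane).
The principal characteristic group is an alcohol (–OH), named with the suffix -ol.
The chain contains a C≡C triple bond, so the unsaturation ending is -yne.
The numbering direction is chosen so that numbering from this end puts the hydroxyl group at C-4 rather than C-5.
That gives the hydroxyl at C-4; the triple bond between C-7 and C-8; ethyl groups at C-4 and C-5.
The name is 4,5-diethyloct-7-yn-4-ol.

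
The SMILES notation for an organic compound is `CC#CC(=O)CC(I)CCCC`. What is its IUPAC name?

6-iododec-2-yn-4-one

The longest chain bearing the carbonyl and the multiple bond is 10 carbons long (decane).
The principal characteristic group is a ketone (C=O on an internal carbon), named with the suffix -one.
A C≡C triple bond in the chain gives the infix -yne-.
Number the chain so that numbering from this end puts the carbonyl group at C-4 rather than C-7.
This places the carbonyl at C-4; the triple bond between C-2 and C-3; an iodo group at C-6.
Assembling the pieces gives 6-iododec-2-yn-4-one.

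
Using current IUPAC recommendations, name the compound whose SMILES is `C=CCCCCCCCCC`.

undec-1-ene

The longest carbon chain that includes the multiple bond has 11 carbons, so the parent hydride is undecane.
The chain contains a C=C double bond, so the unsaturation ending is -ene.
Choose the numbering such that numbering from this end puts the double bond at C-1 rather than C-10.
This places the double bond between C-1 and C-2.
Putting it together: undec-1-ene.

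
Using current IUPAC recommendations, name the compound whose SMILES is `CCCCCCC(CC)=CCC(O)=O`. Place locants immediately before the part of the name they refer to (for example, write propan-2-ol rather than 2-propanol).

4-ethyldec-3-enoic acid

The longest chain bearing the –COOH group and the multiple bond is 10 carbons long (decane).
A carboxylic acid (terminal –COOH) is the principal characteristic group, giving the suffix -oic acid.
There is one C=C double bond, indicated by the ending -ene.
The numbering direction is chosen so that the carboxylic acid carbon is C-1 by definition.
This places the double bond between C-3 and C-4; an ethyl group at C-4.
Assembling the pieces gives 4-ethyldec-3-enoic acid.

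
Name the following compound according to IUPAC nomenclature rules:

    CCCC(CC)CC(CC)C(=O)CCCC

6,8-diethylundecan-5-one

The longest carbon chain that includes the carbonyl has 11 carbons, so the parent hydride is undecane.
The highest-priority functional group is a ketone (C=O on an internal carbon), so the name ends in -one.
Choose the numbering such that numbering from this end puts the carbonyl group at C-5 rather than C-7.
That gives the carbonyl at C-5; ethyl groups at C-6 and C-8.
Assembling the pieces gives 6,8-diethylundecan-5-one.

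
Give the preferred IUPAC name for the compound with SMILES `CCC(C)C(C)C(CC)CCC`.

5-ethyl-3,4-dimethyloctane

The longest continuous carbon chain has 8 atoms, so the parent hydride is octane.
Number the chain so that the substituent locant set {3,4,5} is lower than {4,5,6} at the first point of difference.
With this numbering: an ethyl group at C-5; methyl groups at C-3 and C-4.
Prefixes are listed alphabetically: ethyl, methyl.
Assembling the pieces gives 5-ethyl-3,4-dimethyloctane.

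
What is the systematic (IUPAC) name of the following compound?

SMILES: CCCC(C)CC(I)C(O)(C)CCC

5-iodo-4,7-dimethyldecan-4-ol

Counting along the main chain through the –OH group gives 10 carbons: the parent is decane.
An alcohol (–OH) is the principal characteristic group, giving the suffix -ol.
Choose the numbering such that numbering from this end puts the hydroxyl group at C-4 rather than C-7.
That gives the hydroxyl at C-4; an iodo group at C-5; methyl groups at C-4 and C-7.
The substituents are ordered alphabetically, ignoring any di-/tri- multipliers.
Putting it together: 5-iodo-4,7-dimethyldecan-4-ol.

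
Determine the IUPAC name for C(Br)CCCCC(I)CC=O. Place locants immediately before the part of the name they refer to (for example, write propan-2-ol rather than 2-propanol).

The longest chain bearing the –CHO group is 8 carbons long (octane).
The highest-priority functional group is an aldehyde (terminal –CHO), so the name ends in -al.
The numbering direction is chosen so that the aldehyde carbon is C-1 by definition.
With this numbering: a bromo group at C-8; an iodo group at C-3.
The substituents are ordered alphabetically, ignoring any di-/tri- multipliers.
Putting it together: 8-bromo-3-iodooctanal.

8-bromo-3-iodooctanal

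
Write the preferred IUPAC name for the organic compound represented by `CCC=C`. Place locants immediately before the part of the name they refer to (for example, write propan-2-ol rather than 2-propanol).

The longest carbon chain that includes the multiple bond has 4 carbons, so the parent hydride is butane.
The chain contains a C=C double bond, so the unsaturation ending is -ene.
Choose the numbering such that numbering from this end puts the double bond at C-1 rather than C-3.
That gives the double bond between C-1 and C-2.
Assembling the pieces gives but-1-ene.

but-1-ene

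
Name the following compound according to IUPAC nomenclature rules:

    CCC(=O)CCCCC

Counting along the main chain through the carbonyl gives 8 carbons: the parent is octane.
A ketone (C=O on an internal carbon) is the principal characteristic group, giving the suffix -one.
The numbering direction is chosen so that numbering from this end puts the carbonyl group at C-3 rather than C-6.
That gives the carbonyl at C-3.
Assembling the pieces gives octan-3-one.

octan-3-one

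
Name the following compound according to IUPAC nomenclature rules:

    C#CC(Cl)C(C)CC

The longest chain bearing the multiple bond is 6 carbons long (hexane).
The chain contains a C≡C triple bond, so the unsaturation ending is -yne.
Number the chain so that numbering from this end puts the triple bond at C-1 rather than C-5.
With this numbering: the triple bond between C-1 and C-2; a chloro group at C-3; a methyl group at C-4.
Prefixes are listed alphabetically: chloro, methyl.
Putting it together: 3-chloro-4-methylhex-1-yne.

3-chloro-4-methylhex-1-yne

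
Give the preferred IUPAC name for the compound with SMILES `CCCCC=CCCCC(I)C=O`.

Counting along the main chain through the –CHO group and the multiple bond gives 11 carbons: the parent is undecane.
An aldehyde (terminal –CHO) is the principal characteristic group, giving the suffix -al.
There is one C=C double bond, indicated by the ending -ene.
Choose the numbering such that the aldehyde carbon is C-1 by definition.
This places the double bond between C-6 and C-7; an iodo group at C-2.
The name is 2-iodoundec-6-enal.

2-iodoundec-6-enal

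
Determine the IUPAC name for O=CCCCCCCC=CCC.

The longest carbon chain that includes the –CHO group and the multiple bond has 11 carbons, so the parent hydride is undecane.
The highest-priority functional group is an aldehyde (terminal –CHO), so the name ends in -al.
A C=C double bond in the chain gives the infix -ene-.
Choose the numbering such that the aldehyde carbon is C-1 by definition.
This places the double bond between C-8 and C-9.
The name is undec-8-enal.

undec-8-enal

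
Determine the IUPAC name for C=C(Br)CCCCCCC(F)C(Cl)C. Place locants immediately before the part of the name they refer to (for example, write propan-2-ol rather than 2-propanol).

The longest carbon chain that includes the multiple bond has 11 carbons, so the parent hydride is undecane.
A C=C double bond in the chain gives the infix -ene-.
Choose the numbering such that numbering from this end puts the double bond at C-1 rather than C-10.
With this numbering: the double bond between C-1 and C-2; a bromo group at C-2; a chloro group at C-10; a fluoro group at C-9.
Substituent prefixes are cited in alphabetical order (multiplying prefixes like di-/tri- are ignored for ordering).
Assembling the pieces gives 2-bromo-10-chloro-9-fluoroundec-1-ene.

2-bromo-10-chloro-9-fluoroundec-1-ene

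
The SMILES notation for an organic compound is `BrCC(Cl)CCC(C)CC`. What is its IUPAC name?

The longest continuous carbon chain has 7 atoms, so the parent hydride is heptane.
The numbering direction is chosen so that the substituent locant set {1,2,5} is lower than {3,6,7} at the first point of difference.
That gives a bromo group at C-1; a chloro group at C-2; a methyl group at C-5.
Substituent prefixes are cited in alphabetical order (multiplying prefixes like di-/tri- are ignored for ordering).
Putting it together: 1-bromo-2-chloro-5-methylheptane.

1-bromo-2-chloro-5-methylheptane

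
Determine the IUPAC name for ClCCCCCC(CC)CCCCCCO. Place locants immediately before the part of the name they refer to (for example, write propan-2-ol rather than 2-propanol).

12-chloro-7-ethyldodecan-1-ol

The longest carbon chain that includes the –OH group has 12 carbons, so the parent hydride is dodecane.
An alcohol (–OH) is the principal characteristic group, giving the suffix -ol.
Choose the numbering such that numbering from this end puts the hydroxyl group at C-1 rather than C-12.
This places the hydroxyl at C-1; a chloro group at C-12; an ethyl group at C-7.
Substituent prefixes are cited in alphabetical order (multiplying prefixes like di-/tri- are ignored for ordering).
The name is 12-chloro-7-ethyldodecan-1-ol.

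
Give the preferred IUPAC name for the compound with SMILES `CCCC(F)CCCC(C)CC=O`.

7-fluoro-3-methyldecanal

The longest chain bearing the –CHO group is 10 carbons long (decane).
The principal characteristic group is an aldehyde (terminal –CHO), named with the suffix -al.
Number the chain so that the aldehyde carbon is C-1 by definition.
With this numbering: a fluoro group at C-7; a methyl group at C-3.
The substituents are ordered alphabetically, ignoring any di-/tri- multipliers.
Putting it together: 7-fluoro-3-methyldecanal.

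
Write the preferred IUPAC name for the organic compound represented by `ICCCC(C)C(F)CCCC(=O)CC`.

Counting along the main chain through the carbonyl gives 11 carbons: the parent is undecane.
The highest-priority functional group is a ketone (C=O on an internal carbon), so the name ends in -one.
Choose the numbering such that numbering from this end puts the carbonyl group at C-3 rather than C-9.
This places the carbonyl at C-3; a fluoro group at C-7; an iodo group at C-11; a methyl group at C-8.
Substituent prefixes are cited in alphabetical order (multiplying prefixes like di-/tri- are ignored for ordering).
Putting it together: 7-fluoro-11-iodo-8-methylundecan-3-one.

7-fluoro-11-iodo-8-methylundecan-3-one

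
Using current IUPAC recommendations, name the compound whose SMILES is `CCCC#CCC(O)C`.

oct-4-yn-2-ol

The longest chain bearing the –OH group and the multiple bond is 8 carbons long (octane).
An alcohol (–OH) is the principal characteristic group, giving the suffix -ol.
A C≡C triple bond in the chain gives the infix -yne-.
The numbering direction is chosen so that numbering from this end puts the hydroxyl group at C-2 rather than C-7.
This places the hydroxyl at C-2; the triple bond between C-4 and C-5.
Putting it together: oct-4-yn-2-ol.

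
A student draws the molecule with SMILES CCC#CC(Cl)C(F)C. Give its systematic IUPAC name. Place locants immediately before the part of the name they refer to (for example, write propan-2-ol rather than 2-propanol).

5-chloro-6-fluorohept-3-yne

The longest chain bearing the multiple bond is 7 carbons long (heptane).
The chain contains a C≡C triple bond, so the unsaturation ending is -yne.
Choose the numbering such that numbering from this end puts the triple bond at C-3 rather than C-4.
This places the triple bond between C-3 and C-4; a chloro group at C-5; a fluoro group at C-6.
Prefixes are listed alphabetically: chloro, fluoro.
Putting it together: 5-chloro-6-fluorohept-3-yne.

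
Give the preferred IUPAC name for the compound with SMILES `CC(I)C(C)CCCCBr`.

The parent chain contains 7 carbons (heptane).
The numbering direction is chosen so that the substituent locant set {1,5,6} is lower than {2,3,7} at the first point of difference.
This places a bromo group at C-1; an iodo group at C-6; a methyl group at C-5.
Prefixes are listed alphabetically: bromo, iodo, methyl.
Assembling the pieces gives 1-bromo-6-iodo-5-methylheptane.

1-bromo-6-iodo-5-methylheptane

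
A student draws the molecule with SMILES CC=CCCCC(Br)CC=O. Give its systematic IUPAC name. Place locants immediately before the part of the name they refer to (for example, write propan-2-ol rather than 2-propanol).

Counting along the main chain through the –CHO group and the multiple bond gives 9 carbons: the parent is nonane.
The highest-priority functional group is an aldehyde (terminal –CHO), so the name ends in -al.
The chain contains a C=C double bond, so the unsaturation ending is -ene.
Number the chain so that the aldehyde carbon is C-1 by definition.
That gives the double bond between C-7 and C-8; a bromo group at C-3.
The name is 3-bromonon-7-enal.

3-bromonon-7-enal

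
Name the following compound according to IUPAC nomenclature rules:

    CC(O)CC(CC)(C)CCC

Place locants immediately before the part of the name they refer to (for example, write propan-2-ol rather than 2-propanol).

Counting along the main chain through the –OH group gives 7 carbons: the parent is heptane.
The highest-priority functional group is an alcohol (–OH), so the name ends in -ol.
The numbering direction is chosen so that numbering from this end puts the hydroxyl group at C-2 rather than C-6.
With this numbering: the hydroxyl at C-2; an ethyl group at C-4; a methyl group at C-4.
The substituents are ordered alphabetically, ignoring any di-/tri- multipliers.
Assembling the pieces gives 4-ethyl-4-methylheptan-2-ol.

4-ethyl-4-methylheptan-2-ol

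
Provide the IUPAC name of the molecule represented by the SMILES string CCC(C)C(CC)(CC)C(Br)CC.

The parent chain contains 7 carbons (heptane).
Number the chain so that the locant sets are identical either way, so the alphabetically earlier bromo substituent takes the lower locant (3 rather than 5).
That gives a bromo group at C-3; two ethyl groups at C-4; a methyl group at C-5.
Prefixes are listed alphabetically: bromo, ethyl, methyl.
Putting it together: 3-bromo-4,4-diethyl-5-methylheptane.

3-bromo-4,4-diethyl-5-methylheptane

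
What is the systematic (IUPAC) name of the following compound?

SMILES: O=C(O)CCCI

Counting along the main chain through the –COOH group gives 4 carbons: the parent is butane.
A carboxylic acid (terminal –COOH) is the principal characteristic group, giving the suffix -oic acid.
Choose the numbering such that the carboxylic acid carbon is C-1 by definition.
With this numbering: an iodo group at C-4.
The name is 4-iodobutanoic acid.

4-iodobutanoic acid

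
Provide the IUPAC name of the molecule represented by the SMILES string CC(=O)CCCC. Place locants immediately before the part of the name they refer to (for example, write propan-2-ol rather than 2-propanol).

The longest carbon chain that includes the carbonyl has 6 carbons, so the parent hydride is hexane.
A ketone (C=O on an internal carbon) is the principal characteristic group, giving the suffix -one.
The numbering direction is chosen so that numbering from this end puts the carbonyl group at C-2 rather than C-5.
With this numbering: the carbonyl at C-2.
Assembling the pieces gives hexan-2-one.

hexan-2-one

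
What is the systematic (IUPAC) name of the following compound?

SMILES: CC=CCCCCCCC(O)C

undec-9-en-2-ol

The longest carbon chain that includes the –OH group and the multiple bond has 11 carbons, so the parent hydride is undecane.
The highest-priority functional group is an alcohol (–OH), so the name ends in -ol.
There is one C=C double bond, indicated by the ending -ene.
Choose the numbering such that numbering from this end puts the hydroxyl group at C-2 rather than C-10.
With this numbering: the hydroxyl at C-2; the double bond between C-9 and C-10.
Putting it together: undec-9-en-2-ol.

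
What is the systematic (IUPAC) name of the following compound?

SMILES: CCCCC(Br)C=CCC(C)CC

7-bromo-3-methylundec-5-ene

The longest carbon chain that includes the multiple bond has 11 carbons, so the parent hydride is undecane.
A C=C double bond in the chain gives the infix -ene-.
Choose the numbering such that numbering from this end puts the double bond at C-5 rather than C-6.
With this numbering: the double bond between C-5 and C-6; a bromo group at C-7; a methyl group at C-3.
The substituents are ordered alphabetically, ignoring any di-/tri- multipliers.
Putting it together: 7-bromo-3-methylundec-5-ene.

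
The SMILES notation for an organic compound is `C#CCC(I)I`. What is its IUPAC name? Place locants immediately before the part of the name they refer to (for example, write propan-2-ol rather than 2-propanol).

4,4-diiodobut-1-yne

The longest carbon chain that includes the multiple bond has 4 carbons, so the parent hydride is butane.
A C≡C triple bond in the chain gives the infix -yne-.
The numbering direction is chosen so that numbering from this end puts the triple bond at C-1 rather than C-3.
This places the triple bond between C-1 and C-2; two iodo groups at C-4.
Assembling the pieces gives 4,4-diiodobut-1-yne.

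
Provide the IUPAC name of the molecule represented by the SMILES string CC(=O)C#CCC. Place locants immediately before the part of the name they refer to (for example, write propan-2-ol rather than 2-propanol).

The longest chain bearing the carbonyl and the multiple bond is 6 carbons long (hexane).
A ketone (C=O on an internal carbon) is the principal characteristic group, giving the suffix -one.
There is one C≡C triple bond, indicated by the ending -yne.
Choose the numbering such that numbering from this end puts the carbonyl group at C-2 rather than C-5.
That gives the carbonyl at C-2; the triple bond between C-3 and C-4.
Putting it together: hex-3-yn-2-one.

hex-3-yn-2-one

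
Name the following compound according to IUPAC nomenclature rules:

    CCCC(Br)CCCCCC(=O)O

7-bromodecanoic acid

Counting along the main chain through the –COOH group gives 10 carbons: the parent is decane.
The highest-priority functional group is a carboxylic acid (terminal –COOH), so the name ends in -oic acid.
Number the chain so that the carboxylic acid carbon is C-1 by definition.
With this numbering: a bromo group at C-7.
Putting it together: 7-bromodecanoic acid.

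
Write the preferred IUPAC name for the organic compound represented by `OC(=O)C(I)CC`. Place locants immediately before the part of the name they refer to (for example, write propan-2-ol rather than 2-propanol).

2-iodobutanoic acid

Counting along the main chain through the –COOH group gives 4 carbons: the parent is butane.
A carboxylic acid (terminal –COOH) is the principal characteristic group, giving the suffix -oic acid.
Choose the numbering such that the carboxylic acid carbon is C-1 by definition.
This places an iodo group at C-2.
Putting it together: 2-iodobutanoic acid.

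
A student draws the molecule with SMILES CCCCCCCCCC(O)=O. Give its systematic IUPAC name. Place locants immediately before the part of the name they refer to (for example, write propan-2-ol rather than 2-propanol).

Counting along the main chain through the –COOH group gives 10 carbons: the parent is decane.
The principal characteristic group is a carboxylic acid (terminal –COOH), named with the suffix -oic acid.
Number the chain so that the carboxylic acid carbon is C-1 by definition.
Putting it together: decanoic acid.

decanoic acid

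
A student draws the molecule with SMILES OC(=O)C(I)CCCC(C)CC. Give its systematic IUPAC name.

The longest carbon chain that includes the –COOH group has 8 carbons, so the parent hydride is octane.
The principal characteristic group is a carboxylic acid (terminal –COOH), named with the suffix -oic acid.
The numbering direction is chosen so that the carboxylic acid carbon is C-1 by definition.
This places an iodo group at C-2; a methyl group at C-6.
Prefixes are listed alphabetically: iodo, methyl.
Putting it together: 2-iodo-6-methyloctanoic acid.

2-iodo-6-methyloctanoic acid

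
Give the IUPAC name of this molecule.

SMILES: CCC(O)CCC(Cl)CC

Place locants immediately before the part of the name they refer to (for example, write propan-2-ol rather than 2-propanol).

The longest carbon chain that includes the –OH group has 8 carbons, so the parent hydride is octane.
The highest-priority functional group is an alcohol (–OH), so the name ends in -ol.
Choose the numbering such that numbering from this end puts the hydroxyl group at C-3 rather than C-6.
That gives the hydroxyl at C-3; a chloro group at C-6.
Assembling the pieces gives 6-chlorooctan-3-ol.

6-chlorooctan-3-ol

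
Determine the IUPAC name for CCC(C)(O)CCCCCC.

3-methylnonan-3-ol

The longest chain bearing the –OH group is 9 carbons long (nonane).
The principal characteristic group is an alcohol (–OH), named with the suffix -ol.
Choose the numbering such that numbering from this end puts the hydroxyl group at C-3 rather than C-7.
With this numbering: the hydroxyl at C-3; a methyl group at C-3.
Assembling the pieces gives 3-methylnonan-3-ol.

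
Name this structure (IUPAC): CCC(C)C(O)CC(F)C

The longest chain bearing the –OH group is 7 carbons long (heptane).
The highest-priority functional group is an alcohol (–OH), so the name ends in -ol.
The numbering direction is chosen so that the substituent locant set {2,5} is lower than {3,6} at the first point of difference.
This places the hydroxyl at C-4; a fluoro group at C-2; a methyl group at C-5.
Prefixes are listed alphabetically: fluoro, methyl.
Assembling the pieces gives 2-fluoro-5-methylheptan-4-ol.

2-fluoro-5-methylheptan-4-ol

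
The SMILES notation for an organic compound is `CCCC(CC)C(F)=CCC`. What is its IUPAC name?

The longest chain bearing the multiple bond is 8 carbons long (octane).
The chain contains a C=C double bond, so the unsaturation ending is -ene.
Choose the numbering such that numbering from this end puts the double bond at C-3 rather than C-5.
This places the double bond between C-3 and C-4; an ethyl group at C-5; a fluoro group at C-4.
The substituents are ordered alphabetically, ignoring any di-/tri- multipliers.
The name is 5-ethyl-4-fluorooct-3-ene.

5-ethyl-4-fluorooct-3-ene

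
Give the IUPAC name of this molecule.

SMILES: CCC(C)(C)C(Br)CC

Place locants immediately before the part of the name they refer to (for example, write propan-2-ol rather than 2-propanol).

The parent chain contains 6 carbons (hexane).
Number the chain so that the substituent locant set {3,3,4} is lower than {3,4,4} at the first point of difference.
That gives a bromo group at C-4; two methyl groups at C-3.
Prefixes are listed alphabetically: bromo, methyl.
The name is 4-bromo-3,3-dimethylhexane.

4-bromo-3,3-dimethylhexane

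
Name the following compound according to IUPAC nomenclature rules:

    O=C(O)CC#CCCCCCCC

The longest chain bearing the –COOH group and the multiple bond is 11 carbons long (undecane).
A carboxylic acid (terminal –COOH) is the principal characteristic group, giving the suffix -oic acid.
There is one C≡C triple bond, indicated by the ending -yne.
Choose the numbering such that the carboxylic acid carbon is C-1 by definition.
That gives the triple bond between C-3 and C-4.
Putting it together: undec-3-ynoic acid.

undec-3-ynoic acid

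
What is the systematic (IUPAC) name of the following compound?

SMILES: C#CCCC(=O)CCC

oct-7-yn-4-one

The longest carbon chain that includes the carbonyl and the multiple bond has 8 carbons, so the parent hydride is octane.
A ketone (C=O on an internal carbon) is the principal characteristic group, giving the suffix -one.
There is one C≡C triple bond, indicated by the ending -yne.
Number the chain so that numbering from this end puts the carbonyl group at C-4 rather than C-5.
With this numbering: the carbonyl at C-4; the triple bond between C-7 and C-8.
Putting it together: oct-7-yn-4-one.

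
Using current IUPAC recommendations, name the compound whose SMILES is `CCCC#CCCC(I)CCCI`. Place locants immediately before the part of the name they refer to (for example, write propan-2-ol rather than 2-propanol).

The longest carbon chain that includes the multiple bond has 11 carbons, so the parent hydride is undecane.
The chain contains a C≡C triple bond, so the unsaturation ending is -yne.
Choose the numbering such that numbering from this end puts the triple bond at C-4 rather than C-7.
This places the triple bond between C-4 and C-5; iodo groups at C-8 and C-11.
Putting it together: 8,11-diiodoundec-4-yne.

8,11-diiodoundec-4-yne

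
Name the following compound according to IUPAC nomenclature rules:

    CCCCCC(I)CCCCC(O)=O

6-iodoundecanoic acid

Counting along the main chain through the –COOH group gives 11 carbons: the parent is undecane.
The highest-priority functional group is a carboxylic acid (terminal –COOH), so the name ends in -oic acid.
Choose the numbering such that the carboxylic acid carbon is C-1 by definition.
With this numbering: an iodo group at C-6.
Assembling the pieces gives 6-iodoundecanoic acid.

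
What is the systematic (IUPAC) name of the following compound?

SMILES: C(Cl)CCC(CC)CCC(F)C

The longest continuous carbon chain has 8 atoms, so the parent hydride is octane.
The numbering direction is chosen so that the substituent locant set {1,4,7} is lower than {2,5,8} at the first point of difference.
With this numbering: a chloro group at C-1; an ethyl group at C-4; a fluoro group at C-7.
Substituent prefixes are cited in alphabetical order (multiplying prefixes like di-/tri- are ignored for ordering).
Assembling the pieces gives 1-chloro-4-ethyl-7-fluorooctane.

1-chloro-4-ethyl-7-fluorooctane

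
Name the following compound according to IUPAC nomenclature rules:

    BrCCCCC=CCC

8-bromooct-3-ene

The longest carbon chain that includes the multiple bond has 8 carbons, so the parent hydride is octane.
The chain contains a C=C double bond, so the unsaturation ending is -ene.
Number the chain so that numbering from this end puts the double bond at C-3 rather than C-5.
That gives the double bond between C-3 and C-4; a bromo group at C-8.
Assembling the pieces gives 8-bromooct-3-ene.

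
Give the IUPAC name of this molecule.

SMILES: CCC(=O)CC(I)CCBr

The longest carbon chain that includes the carbonyl has 7 carbons, so the parent hydride is heptane.
A ketone (C=O on an internal carbon) is the principal characteristic group, giving the suffix -one.
Choose the numbering such that numbering from this end puts the carbonyl group at C-3 rather than C-5.
This places the carbonyl at C-3; a bromo group at C-7; an iodo group at C-5.
Prefixes are listed alphabetically: bromo, iodo.
Putting it together: 7-bromo-5-iodoheptan-3-one.

7-bromo-5-iodoheptan-3-one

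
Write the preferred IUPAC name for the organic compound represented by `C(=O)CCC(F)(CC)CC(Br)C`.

Counting along the main chain through the –CHO group gives 7 carbons: the parent is heptane.
The principal characteristic group is an aldehyde (terminal –CHO), named with the suffix -al.
The numbering direction is chosen so that the aldehyde carbon is C-1 by definition.
That gives a bromo group at C-6; an ethyl group at C-4; a fluoro group at C-4.
Substituent prefixes are cited in alphabetical order (multiplying prefixes like di-/tri- are ignored for ordering).
The name is 6-bromo-4-ethyl-4-fluoroheptanal.

6-bromo-4-ethyl-4-fluoroheptanal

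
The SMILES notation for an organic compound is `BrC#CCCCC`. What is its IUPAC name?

The longest carbon chain that includes the multiple bond has 6 carbons, so the parent hydride is hexane.
A C≡C triple bond in the chain gives the infix -yne-.
Choose the numbering such that numbering from this end puts the triple bond at C-1 rather than C-5.
With this numbering: the triple bond between C-1 and C-2; a bromo group at C-1.
The name is 1-bromohex-1-yne.

1-bromohex-1-yne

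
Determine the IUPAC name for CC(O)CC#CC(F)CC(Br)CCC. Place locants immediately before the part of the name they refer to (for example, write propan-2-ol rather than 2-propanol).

8-bromo-6-fluoroundec-4-yn-2-ol

Counting along the main chain through the –OH group and the multiple bond gives 11 carbons: the parent is undecane.
The principal characteristic group is an alcohol (–OH), named with the suffix -ol.
A C≡C triple bond in the chain gives the infix -yne-.
Choose the numbering such that numbering from this end puts the hydroxyl group at C-2 rather than C-10.
With this numbering: the hydroxyl at C-2; the triple bond between C-4 and C-5; a bromo group at C-8; a fluoro group at C-6.
The substituents are ordered alphabetically, ignoring any di-/tri- multipliers.
The name is 8-bromo-6-fluoroundec-4-yn-2-ol.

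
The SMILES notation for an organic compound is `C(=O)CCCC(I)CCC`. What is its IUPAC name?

Counting along the main chain through the –CHO group gives 8 carbons: the parent is octane.
The highest-priority functional group is an aldehyde (terminal –CHO), so the name ends in -al.
Number the chain so that the aldehyde carbon is C-1 by definition.
With this numbering: an iodo group at C-5.
Putting it together: 5-iodooctanal.

5-iodooctanal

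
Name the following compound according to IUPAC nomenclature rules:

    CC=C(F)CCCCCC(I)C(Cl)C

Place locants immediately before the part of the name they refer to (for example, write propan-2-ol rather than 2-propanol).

10-chloro-3-fluoro-9-iodoundec-2-ene

The longest chain bearing the multiple bond is 11 carbons long (undecane).
A C=C double bond in the chain gives the infix -ene-.
Choose the numbering such that numbering from this end puts the double bond at C-2 rather than C-9.
This places the double bond between C-2 and C-3; a chloro group at C-10; a fluoro group at C-3; an iodo group at C-9.
Substituent prefixes are cited in alphabetical order (multiplying prefixes like di-/tri- are ignored for ordering).
Assembling the pieces gives 10-chloro-3-fluoro-9-iodoundec-2-ene.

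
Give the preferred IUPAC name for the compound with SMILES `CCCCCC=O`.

hexanal

The longest carbon chain that includes the –CHO group has 6 carbons, so the parent hydride is hexane.
An aldehyde (terminal –CHO) is the principal characteristic group, giving the suffix -al.
Number the chain so that the aldehyde carbon is C-1 by definition.
The name is hexanal.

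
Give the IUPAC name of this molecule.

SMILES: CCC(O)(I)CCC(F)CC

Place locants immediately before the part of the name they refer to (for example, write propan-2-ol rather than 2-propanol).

The longest chain bearing the –OH group is 8 carbons long (octane).
The principal characteristic group is an alcohol (–OH), named with the suffix -ol.
Choose the numbering such that numbering from this end puts the hydroxyl group at C-3 rather than C-6.
With this numbering: the hydroxyl at C-3; a fluoro group at C-6; an iodo group at C-3.
The substituents are ordered alphabetically, ignoring any di-/tri- multipliers.
Putting it together: 6-fluoro-3-iodooctan-3-ol.

6-fluoro-3-iodooctan-3-ol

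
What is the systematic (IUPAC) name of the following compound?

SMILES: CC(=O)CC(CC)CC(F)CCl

Counting along the main chain through the carbonyl gives 7 carbons: the parent is heptane.
The principal characteristic group is a ketone (C=O on an internal carbon), named with the suffix -one.
Number the chain so that numbering from this end puts the carbonyl group at C-2 rather than C-6.
That gives the carbonyl at C-2; a chloro group at C-7; an ethyl group at C-4; a fluoro group at C-6.
Prefixes are listed alphabetically: chloro, ethyl, fluoro.
The name is 7-chloro-4-ethyl-6-fluoroheptan-2-one.

7-chloro-4-ethyl-6-fluoroheptan-2-one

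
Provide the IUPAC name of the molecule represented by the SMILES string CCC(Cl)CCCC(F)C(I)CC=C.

The longest chain bearing the multiple bond is 11 carbons long (undecane).
A C=C double bond in the chain gives the infix -ene-.
The numbering direction is chosen so that numbering from this end puts the double bond at C-1 rather than C-10.
This places the double bond between C-1 and C-2; a chloro group at C-9; a fluoro group at C-5; an iodo group at C-4.
The substituents are ordered alphabetically, ignoring any di-/tri- multipliers.
Assembling the pieces gives 9-chloro-5-fluoro-4-iodoundec-1-ene.

9-chloro-5-fluoro-4-iodoundec-1-ene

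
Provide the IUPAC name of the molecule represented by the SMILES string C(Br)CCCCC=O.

6-bromohexanal

Counting along the main chain through the –CHO group gives 6 carbons: the parent is hexane.
An aldehyde (terminal –CHO) is the principal characteristic group, giving the suffix -al.
The numbering direction is chosen so that the aldehyde carbon is C-1 by definition.
With this numbering: a bromo group at C-6.
Assembling the pieces gives 6-bromohexanal.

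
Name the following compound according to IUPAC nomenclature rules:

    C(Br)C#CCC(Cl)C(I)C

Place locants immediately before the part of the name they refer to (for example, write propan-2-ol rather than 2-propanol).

The longest carbon chain that includes the multiple bond has 7 carbons, so the parent hydride is heptane.
The chain contains a C≡C triple bond, so the unsaturation ending is -yne.
The numbering direction is chosen so that numbering from this end puts the triple bond at C-2 rather than C-5.
This places the triple bond between C-2 and C-3; a bromo group at C-1; a chloro group at C-5; an iodo group at C-6.
The substituents are ordered alphabetically, ignoring any di-/tri- multipliers.
Putting it together: 1-bromo-5-chloro-6-iodohept-2-yne.

1-bromo-5-chloro-6-iodohept-2-yne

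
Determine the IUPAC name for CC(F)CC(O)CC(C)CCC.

2-fluoro-6-methylnonan-4-ol

Counting along the main chain through the –OH group gives 9 carbons: the parent is nonane.
The highest-priority functional group is an alcohol (–OH), so the name ends in -ol.
Choose the numbering such that numbering from this end puts the hydroxyl group at C-4 rather than C-6.
With this numbering: the hydroxyl at C-4; a fluoro group at C-2; a methyl group at C-6.
The substituents are ordered alphabetically, ignoring any di-/tri- multipliers.
Putting it together: 2-fluoro-6-methylnonan-4-ol.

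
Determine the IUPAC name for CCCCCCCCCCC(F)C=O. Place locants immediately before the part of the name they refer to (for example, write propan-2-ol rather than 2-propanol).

2-fluorododecanal

The longest chain bearing the –CHO group is 12 carbons long (dodecane).
The principal characteristic group is an aldehyde (terminal –CHO), named with the suffix -al.
Choose the numbering such that the aldehyde carbon is C-1 by definition.
With this numbering: a fluoro group at C-2.
Putting it together: 2-fluorododecanal.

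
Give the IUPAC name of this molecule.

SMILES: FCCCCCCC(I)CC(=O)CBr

Counting along the main chain through the carbonyl gives 10 carbons: the parent is decane.
The highest-priority functional group is a ketone (C=O on an internal carbon), so the name ends in -one.
Number the chain so that numbering from this end puts the carbonyl group at C-2 rather than C-9.
With this numbering: the carbonyl at C-2; a bromo group at C-1; a fluoro group at C-10; an iodo group at C-4.
The substituents are ordered alphabetically, ignoring any di-/tri- multipliers.
Assembling the pieces gives 1-bromo-10-fluoro-4-iododecan-2-one.

1-bromo-10-fluoro-4-iododecan-2-one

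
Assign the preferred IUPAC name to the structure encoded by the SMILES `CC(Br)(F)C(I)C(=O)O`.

The longest chain bearing the –COOH group is 4 carbons long (butane).
The principal characteristic group is a carboxylic acid (terminal –COOH), named with the suffix -oic acid.
Choose the numbering such that the carboxylic acid carbon is C-1 by definition.
This places a bromo group at C-3; a fluoro group at C-3; an iodo group at C-2.
The substituents are ordered alphabetically, ignoring any di-/tri- multipliers.
Putting it together: 3-bromo-3-fluoro-2-iodobutanoic acid.

3-bromo-3-fluoro-2-iodobutanoic acid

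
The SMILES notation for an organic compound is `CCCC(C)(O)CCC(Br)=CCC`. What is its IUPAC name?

7-bromo-4-methyldec-7-en-4-ol

The longest chain bearing the –OH group and the multiple bond is 10 carbons long (decane).
An alcohol (–OH) is the principal characteristic group, giving the suffix -ol.
There is one C=C double bond, indicated by the ending -ene.
Choose the numbering such that numbering from this end puts the hydroxyl group at C-4 rather than C-7.
That gives the hydroxyl at C-4; the double bond between C-7 and C-8; a bromo group at C-7; a methyl group at C-4.
Substituent prefixes are cited in alphabetical order (multiplying prefixes like di-/tri- are ignored for ordering).
Putting it together: 7-bromo-4-methyldec-7-en-4-ol.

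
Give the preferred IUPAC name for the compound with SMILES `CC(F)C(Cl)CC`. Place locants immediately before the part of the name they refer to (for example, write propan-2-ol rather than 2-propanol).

The longest continuous carbon chain has 5 atoms, so the parent hydride is pentane.
Choose the numbering such that the substituent locant set {2,3} is lower than {3,4} at the first point of difference.
This places a chloro group at C-3; a fluoro group at C-2.
Substituent prefixes are cited in alphabetical order (multiplying prefixes like di-/tri- are ignored for ordering).
The name is 3-chloro-2-fluoropentane.

3-chloro-2-fluoropentane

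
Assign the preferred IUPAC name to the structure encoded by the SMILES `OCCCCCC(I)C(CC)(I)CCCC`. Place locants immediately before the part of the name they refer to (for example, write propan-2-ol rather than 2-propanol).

7-ethyl-6,7-diiodoundecan-1-ol

The longest chain bearing the –OH group is 11 carbons long (undecane).
The highest-priority functional group is an alcohol (–OH), so the name ends in -ol.
Choose the numbering such that numbering from this end puts the hydroxyl group at C-1 rather than C-11.
With this numbering: the hydroxyl at C-1; an ethyl group at C-7; iodo groups at C-6 and C-7.
The substituents are ordered alphabetically, ignoring any di-/tri- multipliers.
Assembling the pieces gives 7-ethyl-6,7-diiodoundecan-1-ol.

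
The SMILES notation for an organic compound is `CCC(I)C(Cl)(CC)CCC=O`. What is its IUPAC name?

Counting along the main chain through the –CHO group gives 7 carbons: the parent is heptane.
The highest-priority functional group is an aldehyde (terminal –CHO), so the name ends in -al.
Choose the numbering such that the aldehyde carbon is C-1 by definition.
This places a chloro group at C-4; an ethyl group at C-4; an iodo group at C-5.
Substituent prefixes are cited in alphabetical order (multiplying prefixes like di-/tri- are ignored for ordering).
Putting it together: 4-chloro-4-ethyl-5-iodoheptanal.

4-chloro-4-ethyl-5-iodoheptanal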